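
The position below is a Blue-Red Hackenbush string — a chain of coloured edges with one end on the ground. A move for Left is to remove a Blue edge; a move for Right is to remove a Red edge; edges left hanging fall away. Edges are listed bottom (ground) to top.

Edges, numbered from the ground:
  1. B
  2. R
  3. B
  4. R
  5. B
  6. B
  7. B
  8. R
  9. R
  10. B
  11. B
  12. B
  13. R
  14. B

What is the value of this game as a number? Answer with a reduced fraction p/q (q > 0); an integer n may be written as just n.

edge 1 of 14 (B): { 0 | (no moves) } = 1
edge 2 of 14 (R): { 0 | 1 } = 1/2
edge 3 of 14 (B): { 0 1/2 | 1 } = 3/4
edge 4 of 14 (R): { 0 1/2 | 3/4 1 } = 5/8
edge 5 of 14 (B): { 0 1/2 5/8 | 3/4 1 } = 11/16
edge 6 of 14 (B): { 0 1/2 5/8 11/16 | 3/4 1 } = 23/32
edge 7 of 14 (B): { 0 1/2 5/8 11/16 23/32 | 3/4 1 } = 47/64
edge 8 of 14 (R): { 0 1/2 5/8 11/16 23/32 | 47/64 3/4 1 } = 93/128
edge 9 of 14 (R): { 0 1/2 5/8 11/16 23/32 | 93/128 47/64 3/4 1 } = 185/256
edge 10 of 14 (B): { 0 1/2 5/8 11/16 23/32 185/256 | 93/128 47/64 3/4 1 } = 371/512
edge 11 of 14 (B): { 0 1/2 5/8 11/16 23/32 185/256 371/512 | 93/128 47/64 3/4 1 } = 743/1024
edge 12 of 14 (B): { 0 1/2 5/8 11/16 23/32 185/256 371/512 743/1024 | 93/128 47/64 3/4 1 } = 1487/2048
edge 13 of 14 (R): { 0 1/2 5/8 11/16 23/32 185/256 371/512 743/1024 | 1487/2048 93/128 47/64 3/4 1 } = 2973/4096
edge 14 of 14 (B): { 0 1/2 5/8 11/16 23/32 185/256 371/512 743/1024 2973/4096 | 1487/2048 93/128 47/64 3/4 1 } = 5947/8192

5947/8192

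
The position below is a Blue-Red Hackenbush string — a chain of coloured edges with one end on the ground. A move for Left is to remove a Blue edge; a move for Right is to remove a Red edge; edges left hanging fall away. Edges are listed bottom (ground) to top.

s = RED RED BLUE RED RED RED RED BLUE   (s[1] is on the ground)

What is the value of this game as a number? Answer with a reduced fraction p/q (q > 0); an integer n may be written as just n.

R: Left { · }, Right { 0 } → simplest -1
RR: Left { · }, Right { -1 0 } → simplest -2
RRB: Left { -2 }, Right { -1 0 } → simplest -3/2
RRBR: Left { -2 }, Right { -3/2 -1 0 } → simplest -7/4
RRBRR: Left { -2 }, Right { -7/4 -3/2 -1 0 } → simplest -15/8
RRBRRR: Left { -2 }, Right { -15/8 -7/4 -3/2 -1 0 } → simplest -31/16
RRBRRRR: Left { -2 }, Right { -31/16 -15/8 -7/4 -3/2 -1 0 } → simplest -63/32
RRBRRRRB: Left { -2 -63/32 }, Right { -31/16 -15/8 -7/4 -3/2 -1 0 } → simplest -125/64

-125/64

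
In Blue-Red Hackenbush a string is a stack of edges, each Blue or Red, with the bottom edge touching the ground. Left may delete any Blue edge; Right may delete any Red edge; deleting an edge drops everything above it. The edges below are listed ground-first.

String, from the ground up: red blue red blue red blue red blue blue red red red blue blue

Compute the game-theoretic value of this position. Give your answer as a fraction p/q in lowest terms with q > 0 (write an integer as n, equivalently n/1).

-5433/8192

1 of 14 · r · max L −∞ · min R 0 -> -1
2 of 14 · rb · max L -1 · min R 0 -> -1/2
3 of 14 · rbr · max L -1 · min R -1/2 -> -3/4
4 of 14 · rbrb · max L -3/4 · min R -1/2 -> -5/8
5 of 14 · rbrbr · max L -3/4 · min R -5/8 -> -11/16
6 of 14 · rbrbrb · max L -11/16 · min R -5/8 -> -21/32
7 of 14 · rbrbrbr · max L -11/16 · min R -21/32 -> -43/64
8 of 14 · rbrbrbrb · max L -43/64 · min R -21/32 -> -85/128
9 of 14 · rbrbrbrbb · max L -85/128 · min R -21/32 -> -169/256
10 of 14 · rbrbrbrbbr · max L -85/128 · min R -169/256 -> -339/512
11 of 14 · rbrbrbrbbrr · max L -85/128 · min R -339/512 -> -679/1024
12 of 14 · rbrbrbrbbrrr · max L -85/128 · min R -679/1024 -> -1359/2048
13 of 14 · rbrbrbrbbrrrb · max L -1359/2048 · min R -679/1024 -> -2717/4096
14 of 14 · rbrbrbrbbrrrbb · max L -2717/4096 · min R -679/1024 -> -5433/8192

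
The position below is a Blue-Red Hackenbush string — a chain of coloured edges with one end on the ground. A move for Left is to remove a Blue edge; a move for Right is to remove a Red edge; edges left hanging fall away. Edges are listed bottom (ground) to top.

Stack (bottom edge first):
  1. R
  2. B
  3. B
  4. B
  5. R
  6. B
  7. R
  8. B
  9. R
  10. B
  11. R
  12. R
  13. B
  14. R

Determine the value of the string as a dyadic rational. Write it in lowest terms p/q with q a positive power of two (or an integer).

R: Left { none }, Right { 0 } — simplest -1
RB: Left { -1 }, Right { 0 } — simplest -1/2
RBB: Left { -1, -1/2 }, Right { 0 } — simplest -1/4
RBBB: Left { -1, -1/2, -1/4 }, Right { 0 } — simplest -1/8
RBBBR: Left { -1, -1/2, -1/4 }, Right { -1/8, 0 } — simplest -3/16
RBBBRB: Left { -1, -1/2, -1/4, -3/16 }, Right { -1/8, 0 } — simplest -5/32
RBBBRBR: Left { -1, -1/2, -1/4, -3/16 }, Right { -5/32, -1/8, 0 } — simplest -11/64
RBBBRBRB: Left { -1, -1/2, -1/4, -3/16, -11/64 }, Right { -5/32, -1/8, 0 } — simplest -21/128
RBBBRBRBR: Left { -1, -1/2, -1/4, -3/16, -11/64 }, Right { -21/128, -5/32, -1/8, 0 } — simplest -43/256
RBBBRBRBRB: Left { -1, -1/2, -1/4, -3/16, -11/64, -43/256 }, Right { -21/128, -5/32, -1/8, 0 } — simplest -85/512
RBBBRBRBRBR: Left { -1, -1/2, -1/4, -3/16, -11/64, -43/256 }, Right { -85/512, -21/128, -5/32, -1/8, 0 } — simplest -171/1024
RBBBRBRBRBRR: Left { -1, -1/2, -1/4, -3/16, -11/64, -43/256 }, Right { -171/1024, -85/512, -21/128, -5/32, -1/8, 0 } — simplest -343/2048
RBBBRBRBRBRRB: Left { -1, -1/2, -1/4, -3/16, -11/64, -43/256, -343/2048 }, Right { -171/1024, -85/512, -21/128, -5/32, -1/8, 0 } — simplest -685/4096
RBBBRBRBRBRRBR: Left { -1, -1/2, -1/4, -3/16, -11/64, -43/256, -343/2048 }, Right { -685/4096, -171/1024, -85/512, -21/128, -5/32, -1/8, 0 } — simplest -1371/8192

-1371/8192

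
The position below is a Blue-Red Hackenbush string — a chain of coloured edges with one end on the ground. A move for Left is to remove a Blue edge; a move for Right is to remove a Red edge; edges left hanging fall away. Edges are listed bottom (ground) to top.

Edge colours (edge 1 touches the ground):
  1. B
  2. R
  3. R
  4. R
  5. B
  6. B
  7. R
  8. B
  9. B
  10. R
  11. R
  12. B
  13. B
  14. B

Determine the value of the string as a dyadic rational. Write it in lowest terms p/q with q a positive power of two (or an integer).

1743/8192

Recurse on prefixes of the 14-edge string B R R R B B R B B R R B B B:
B: Left { 0 }, Right { (no moves) } → simplest 1
BR: Left { 0 }, Right { 1 } → simplest 1/2
BRR: Left { 0 }, Right { 1/2,1 } → simplest 1/4
BRRR: Left { 0 }, Right { 1/4,1/2,1 } → simplest 1/8
BRRRB: Left { 0,1/8 }, Right { 1/4,1/2,1 } → simplest 3/16
BRRRBB: Left { 0,1/8,3/16 }, Right { 1/4,1/2,1 } → simplest 7/32
BRRRBBR: Left { 0,1/8,3/16 }, Right { 7/32,1/4,1/2,1 } → simplest 13/64
BRRRBBRB: Left { 0,1/8,3/16,13/64 }, Right { 7/32,1/4,1/2,1 } → simplest 27/128
BRRRBBRBB: Left { 0,1/8,3/16,13/64,27/128 }, Right { 7/32,1/4,1/2,1 } → simplest 55/256
BRRRBBRBBR: Left { 0,1/8,3/16,13/64,27/128 }, Right { 55/256,7/32,1/4,1/2,1 } → simplest 109/512
BRRRBBRBBRR: Left { 0,1/8,3/16,13/64,27/128 }, Right { 109/512,55/256,7/32,1/4,1/2,1 } → simplest 217/1024
BRRRBBRBBRRB: Left { 0,1/8,3/16,13/64,27/128,217/1024 }, Right { 109/512,55/256,7/32,1/4,1/2,1 } → simplest 435/2048
BRRRBBRBBRRBB: Left { 0,1/8,3/16,13/64,27/128,217/1024,435/2048 }, Right { 109/512,55/256,7/32,1/4,1/2,1 } → simplest 871/4096
BRRRBBRBBRRBBB: Left { 0,1/8,3/16,13/64,27/128,217/1024,435/2048,871/4096 }, Right { 109/512,55/256,7/32,1/4,1/2,1 } → simplest 1743/8192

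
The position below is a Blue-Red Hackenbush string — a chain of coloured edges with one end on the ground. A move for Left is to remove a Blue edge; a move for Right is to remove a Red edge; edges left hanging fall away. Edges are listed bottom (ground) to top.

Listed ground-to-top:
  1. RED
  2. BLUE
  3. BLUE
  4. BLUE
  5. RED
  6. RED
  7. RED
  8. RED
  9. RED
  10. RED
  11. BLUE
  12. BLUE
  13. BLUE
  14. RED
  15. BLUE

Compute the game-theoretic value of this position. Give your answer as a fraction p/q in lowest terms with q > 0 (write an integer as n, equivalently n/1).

Build v(s[:k]) for k = 1..15, string s = RED BLUE BLUE BLUE RED RED RED RED RED RED BLUE BLUE BLUE RED BLUE.
step 1: add RED to get R; options L={  } R={ 0 } so -1
step 2: add BLUE to get RB; options L={ -1 } R={ 0 } so -1/2
step 3: add BLUE to get RBB; options L={ -1,-1/2 } R={ 0 } so -1/4
step 4: add BLUE to get RBBB; options L={ -1,-1/2,-1/4 } R={ 0 } so -1/8
step 5: add RED to get RBBBR; options L={ -1,-1/2,-1/4 } R={ -1/8,0 } so -3/16
step 6: add RED to get RBBBRR; options L={ -1,-1/2,-1/4 } R={ -3/16,-1/8,0 } so -7/32
step 7: add RED to get RBBBRRR; options L={ -1,-1/2,-1/4 } R={ -7/32,-3/16,-1/8,0 } so -15/64
step 8: add RED to get RBBBRRRR; options L={ -1,-1/2,-1/4 } R={ -15/64,-7/32,-3/16,-1/8,0 } so -31/128
step 9: add RED to get RBBBRRRRR; options L={ -1,-1/2,-1/4 } R={ -31/128,-15/64,-7/32,-3/16,-1/8,0 } so -63/256
step 10: add RED to get RBBBRRRRRR; options L={ -1,-1/2,-1/4 } R={ -63/256,-31/128,-15/64,-7/32,-3/16,-1/8,0 } so -127/512
step 11: add BLUE to get RBBBRRRRRRB; options L={ -1,-1/2,-1/4,-127/512 } R={ -63/256,-31/128,-15/64,-7/32,-3/16,-1/8,0 } so -253/1024
step 12: add BLUE to get RBBBRRRRRRBB; options L={ -1,-1/2,-1/4,-127/512,-253/1024 } R={ -63/256,-31/128,-15/64,-7/32,-3/16,-1/8,0 } so -505/2048
step 13: add BLUE to get RBBBRRRRRRBBB; options L={ -1,-1/2,-1/4,-127/512,-253/1024,-505/2048 } R={ -63/256,-31/128,-15/64,-7/32,-3/16,-1/8,0 } so -1009/4096
step 14: add RED to get RBBBRRRRRRBBBR; options L={ -1,-1/2,-1/4,-127/512,-253/1024,-505/2048 } R={ -1009/4096,-63/256,-31/128,-15/64,-7/32,-3/16,-1/8,0 } so -2019/8192
step 15: add BLUE to get RBBBRRRRRRBBBRB; options L={ -1,-1/2,-1/4,-127/512,-253/1024,-505/2048,-2019/8192 } R={ -1009/4096,-63/256,-31/128,-15/64,-7/32,-3/16,-1/8,0 } so -4037/16384

-4037/16384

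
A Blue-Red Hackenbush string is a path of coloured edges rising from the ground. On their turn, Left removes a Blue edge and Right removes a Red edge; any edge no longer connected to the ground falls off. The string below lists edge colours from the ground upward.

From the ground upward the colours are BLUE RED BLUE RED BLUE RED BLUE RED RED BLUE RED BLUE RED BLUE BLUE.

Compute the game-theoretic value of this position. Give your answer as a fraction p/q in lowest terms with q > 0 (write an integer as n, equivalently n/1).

10839/16384

Prefix values for BLUE RED BLUE RED BLUE RED BLUE RED RED BLUE RED BLUE RED BLUE BLUE via {L|R} + simplicity:
step 1: add BLUE to get B; options L={ 0 } R={ none } — 1
step 2: add RED to get BR; options L={ 0 } R={ 1 } — 1/2
step 3: add BLUE to get BRB; options L={ 0,1/2 } R={ 1 } — 3/4
step 4: add RED to get BRBR; options L={ 0,1/2 } R={ 3/4,1 } — 5/8
step 5: add BLUE to get BRBRB; options L={ 0,1/2,5/8 } R={ 3/4,1 } — 11/16
step 6: add RED to get BRBRBR; options L={ 0,1/2,5/8 } R={ 11/16,3/4,1 } — 21/32
step 7: add BLUE to get BRBRBRB; options L={ 0,1/2,5/8,21/32 } R={ 11/16,3/4,1 } — 43/64
step 8: add RED to get BRBRBRBR; options L={ 0,1/2,5/8,21/32 } R={ 43/64,11/16,3/4,1 } — 85/128
step 9: add RED to get BRBRBRBRR; options L={ 0,1/2,5/8,21/32 } R={ 85/128,43/64,11/16,3/4,1 } — 169/256
step 10: add BLUE to get BRBRBRBRRB; options L={ 0,1/2,5/8,21/32,169/256 } R={ 85/128,43/64,11/16,3/4,1 } — 339/512
step 11: add RED to get BRBRBRBRRBR; options L={ 0,1/2,5/8,21/32,169/256 } R={ 339/512,85/128,43/64,11/16,3/4,1 } — 677/1024
step 12: add BLUE to get BRBRBRBRRBRB; options L={ 0,1/2,5/8,21/32,169/256,677/1024 } R={ 339/512,85/128,43/64,11/16,3/4,1 } — 1355/2048
step 13: add RED to get BRBRBRBRRBRBR; options L={ 0,1/2,5/8,21/32,169/256,677/1024 } R={ 1355/2048,339/512,85/128,43/64,11/16,3/4,1 } — 2709/4096
step 14: add BLUE to get BRBRBRBRRBRBRB; options L={ 0,1/2,5/8,21/32,169/256,677/1024,2709/4096 } R={ 1355/2048,339/512,85/128,43/64,11/16,3/4,1 } — 5419/8192
step 15: add BLUE to get BRBRBRBRRBRBRBB; options L={ 0,1/2,5/8,21/32,169/256,677/1024,2709/4096,5419/8192 } R={ 1355/2048,339/512,85/128,43/64,11/16,3/4,1 } — 10839/16384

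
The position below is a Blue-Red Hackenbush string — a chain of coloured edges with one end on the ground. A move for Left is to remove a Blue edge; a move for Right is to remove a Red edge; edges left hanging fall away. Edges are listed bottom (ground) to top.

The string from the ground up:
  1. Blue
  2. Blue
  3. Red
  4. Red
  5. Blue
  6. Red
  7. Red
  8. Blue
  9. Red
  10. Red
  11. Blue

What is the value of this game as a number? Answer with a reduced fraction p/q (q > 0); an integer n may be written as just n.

g_1 [B]  L=[0]  R=[—]  -> 1
g_2 [BB]  L=[0,1]  R=[—]  -> 2
g_3 [BBR]  L=[0,1]  R=[2]  -> 3/2
g_4 [BBRR]  L=[0,1]  R=[3/2,2]  -> 5/4
g_5 [BBRRB]  L=[0,1,5/4]  R=[3/2,2]  -> 11/8
g_6 [BBRRBR]  L=[0,1,5/4]  R=[11/8,3/2,2]  -> 21/16
g_7 [BBRRBRR]  L=[0,1,5/4]  R=[21/16,11/8,3/2,2]  -> 41/32
g_8 [BBRRBRRB]  L=[0,1,5/4,41/32]  R=[21/16,11/8,3/2,2]  -> 83/64
g_9 [BBRRBRRBR]  L=[0,1,5/4,41/32]  R=[83/64,21/16,11/8,3/2,2]  -> 165/128
g_10 [BBRRBRRBRR]  L=[0,1,5/4,41/32]  R=[165/128,83/64,21/16,11/8,3/2,2]  -> 329/256
g_11 [BBRRBRRBRRB]  L=[0,1,5/4,41/32,329/256]  R=[165/128,83/64,21/16,11/8,3/2,2]  -> 659/512

659/512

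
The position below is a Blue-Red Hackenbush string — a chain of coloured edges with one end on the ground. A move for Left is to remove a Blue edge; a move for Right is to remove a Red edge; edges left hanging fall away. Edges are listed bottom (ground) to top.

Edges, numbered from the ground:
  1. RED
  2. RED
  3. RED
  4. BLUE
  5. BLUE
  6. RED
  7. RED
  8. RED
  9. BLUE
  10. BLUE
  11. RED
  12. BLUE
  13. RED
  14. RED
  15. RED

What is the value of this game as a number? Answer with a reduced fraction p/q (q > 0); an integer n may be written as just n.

-10031/4096

step 1: add RED to get R; options L={ ∅ } R={ 0 } → -1
step 2: add RED to get RR; options L={ ∅ } R={ -1; 0 } → -2
step 3: add RED to get RRR; options L={ ∅ } R={ -2; -1; 0 } → -3
step 4: add BLUE to get RRRB; options L={ -3 } R={ -2; -1; 0 } → -5/2
step 5: add BLUE to get RRRBB; options L={ -3; -5/2 } R={ -2; -1; 0 } → -9/4
step 6: add RED to get RRRBBR; options L={ -3; -5/2 } R={ -9/4; -2; -1; 0 } → -19/8
step 7: add RED to get RRRBBRR; options L={ -3; -5/2 } R={ -19/8; -9/4; -2; -1; 0 } → -39/16
step 8: add RED to get RRRBBRRR; options L={ -3; -5/2 } R={ -39/16; -19/8; -9/4; -2; -1; 0 } → -79/32
step 9: add BLUE to get RRRBBRRRB; options L={ -3; -5/2; -79/32 } R={ -39/16; -19/8; -9/4; -2; -1; 0 } → -157/64
step 10: add BLUE to get RRRBBRRRBB; options L={ -3; -5/2; -79/32; -157/64 } R={ -39/16; -19/8; -9/4; -2; -1; 0 } → -313/128
step 11: add RED to get RRRBBRRRBBR; options L={ -3; -5/2; -79/32; -157/64 } R={ -313/128; -39/16; -19/8; -9/4; -2; -1; 0 } → -627/256
step 12: add BLUE to get RRRBBRRRBBRB; options L={ -3; -5/2; -79/32; -157/64; -627/256 } R={ -313/128; -39/16; -19/8; -9/4; -2; -1; 0 } → -1253/512
step 13: add RED to get RRRBBRRRBBRBR; options L={ -3; -5/2; -79/32; -157/64; -627/256 } R={ -1253/512; -313/128; -39/16; -19/8; -9/4; -2; -1; 0 } → -2507/1024
step 14: add RED to get RRRBBRRRBBRBRR; options L={ -3; -5/2; -79/32; -157/64; -627/256 } R={ -2507/1024; -1253/512; -313/128; -39/16; -19/8; -9/4; -2; -1; 0 } → -5015/2048
step 15: add RED to get RRRBBRRRBBRBRRR; options L={ -3; -5/2; -79/32; -157/64; -627/256 } R={ -5015/2048; -2507/1024; -1253/512; -313/128; -39/16; -19/8; -9/4; -2; -1; 0 } → -10031/4096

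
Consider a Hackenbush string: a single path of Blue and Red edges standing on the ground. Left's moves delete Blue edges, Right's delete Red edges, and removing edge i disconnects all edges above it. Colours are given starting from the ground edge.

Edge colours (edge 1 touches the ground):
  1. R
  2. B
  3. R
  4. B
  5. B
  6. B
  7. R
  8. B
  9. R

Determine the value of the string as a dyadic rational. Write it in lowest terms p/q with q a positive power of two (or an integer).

-139/256

R: Left { ∅ }, Right { 0 } -> simplest -1
RB: Left { -1 }, Right { 0 } -> simplest -1/2
RBR: Left { -1 }, Right { -1/2; 0 } -> simplest -3/4
RBRB: Left { -1; -3/4 }, Right { -1/2; 0 } -> simplest -5/8
RBRBB: Left { -1; -3/4; -5/8 }, Right { -1/2; 0 } -> simplest -9/16
RBRBBB: Left { -1; -3/4; -5/8; -9/16 }, Right { -1/2; 0 } -> simplest -17/32
RBRBBBR: Left { -1; -3/4; -5/8; -9/16 }, Right { -17/32; -1/2; 0 } -> simplest -35/64
RBRBBBRB: Left { -1; -3/4; -5/8; -9/16; -35/64 }, Right { -17/32; -1/2; 0 } -> simplest -69/128
RBRBBBRBR: Left { -1; -3/4; -5/8; -9/16; -35/64 }, Right { -69/128; -17/32; -1/2; 0 } -> simplest -139/256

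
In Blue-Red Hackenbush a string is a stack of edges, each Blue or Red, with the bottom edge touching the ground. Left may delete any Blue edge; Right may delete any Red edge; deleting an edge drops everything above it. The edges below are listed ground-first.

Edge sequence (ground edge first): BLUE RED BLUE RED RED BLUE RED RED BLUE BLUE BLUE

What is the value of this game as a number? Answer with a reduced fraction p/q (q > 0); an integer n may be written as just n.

591/1024

step 1: add BLUE to get B; options L={ 0 } R={ ∅ } -> 1
step 2: add RED to get BR; options L={ 0 } R={ 1 } -> 1/2
step 3: add BLUE to get BRB; options L={ 0,1/2 } R={ 1 } -> 3/4
step 4: add RED to get BRBR; options L={ 0,1/2 } R={ 3/4,1 } -> 5/8
step 5: add RED to get BRBRR; options L={ 0,1/2 } R={ 5/8,3/4,1 } -> 9/16
step 6: add BLUE to get BRBRRB; options L={ 0,1/2,9/16 } R={ 5/8,3/4,1 } -> 19/32
step 7: add RED to get BRBRRBR; options L={ 0,1/2,9/16 } R={ 19/32,5/8,3/4,1 } -> 37/64
step 8: add RED to get BRBRRBRR; options L={ 0,1/2,9/16 } R={ 37/64,19/32,5/8,3/4,1 } -> 73/128
step 9: add BLUE to get BRBRRBRRB; options L={ 0,1/2,9/16,73/128 } R={ 37/64,19/32,5/8,3/4,1 } -> 147/256
step 10: add BLUE to get BRBRRBRRBB; options L={ 0,1/2,9/16,73/128,147/256 } R={ 37/64,19/32,5/8,3/4,1 } -> 295/512
step 11: add BLUE to get BRBRRBRRBBB; options L={ 0,1/2,9/16,73/128,147/256,295/512 } R={ 37/64,19/32,5/8,3/4,1 } -> 591/1024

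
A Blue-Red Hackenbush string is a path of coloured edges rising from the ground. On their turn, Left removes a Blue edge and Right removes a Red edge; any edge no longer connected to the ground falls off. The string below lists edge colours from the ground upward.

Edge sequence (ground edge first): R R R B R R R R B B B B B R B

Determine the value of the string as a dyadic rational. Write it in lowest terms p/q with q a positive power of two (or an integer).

1 of 15 · R · max L −∞ · min R 0 -> -1
2 of 15 · RR · max L −∞ · min R -1 -> -2
3 of 15 · RRR · max L −∞ · min R -2 -> -3
4 of 15 · RRRB · max L -3 · min R -2 -> -5/2
5 of 15 · RRRBR · max L -3 · min R -5/2 -> -11/4
6 of 15 · RRRBRR · max L -3 · min R -11/4 -> -23/8
7 of 15 · RRRBRRR · max L -3 · min R -23/8 -> -47/16
8 of 15 · RRRBRRRR · max L -3 · min R -47/16 -> -95/32
9 of 15 · RRRBRRRRB · max L -95/32 · min R -47/16 -> -189/64
10 of 15 · RRRBRRRRBB · max L -189/64 · min R -47/16 -> -377/128
11 of 15 · RRRBRRRRBBB · max L -377/128 · min R -47/16 -> -753/256
12 of 15 · RRRBRRRRBBBB · max L -753/256 · min R -47/16 -> -1505/512
13 of 15 · RRRBRRRRBBBBB · max L -1505/512 · min R -47/16 -> -3009/1024
14 of 15 · RRRBRRRRBBBBBR · max L -1505/512 · min R -3009/1024 -> -6019/2048
15 of 15 · RRRBRRRRBBBBBRB · max L -6019/2048 · min R -3009/1024 -> -12037/4096

-12037/4096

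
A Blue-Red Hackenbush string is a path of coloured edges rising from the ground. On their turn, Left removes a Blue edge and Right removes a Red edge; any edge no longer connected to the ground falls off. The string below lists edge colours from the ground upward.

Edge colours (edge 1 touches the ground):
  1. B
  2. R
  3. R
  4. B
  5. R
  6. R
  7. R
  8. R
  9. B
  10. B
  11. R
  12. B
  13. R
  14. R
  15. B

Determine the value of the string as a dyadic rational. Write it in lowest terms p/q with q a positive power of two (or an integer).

val(B) = { 0 |  } => 1
val(BR) = { 0 | 1 } => 1/2
val(BRR) = { 0 | 1/2; 1 } => 1/4
val(BRRB) = { 0; 1/4 | 1/2; 1 } => 3/8
val(BRRBR) = { 0; 1/4 | 3/8; 1/2; 1 } => 5/16
val(BRRBRR) = { 0; 1/4 | 5/16; 3/8; 1/2; 1 } => 9/32
val(BRRBRRR) = { 0; 1/4 | 9/32; 5/16; 3/8; 1/2; 1 } => 17/64
val(BRRBRRRR) = { 0; 1/4 | 17/64; 9/32; 5/16; 3/8; 1/2; 1 } => 33/128
val(BRRBRRRRB) = { 0; 1/4; 33/128 | 17/64; 9/32; 5/16; 3/8; 1/2; 1 } => 67/256
val(BRRBRRRRBB) = { 0; 1/4; 33/128; 67/256 | 17/64; 9/32; 5/16; 3/8; 1/2; 1 } => 135/512
val(BRRBRRRRBBR) = { 0; 1/4; 33/128; 67/256 | 135/512; 17/64; 9/32; 5/16; 3/8; 1/2; 1 } => 269/1024
val(BRRBRRRRBBRB) = { 0; 1/4; 33/128; 67/256; 269/1024 | 135/512; 17/64; 9/32; 5/16; 3/8; 1/2; 1 } => 539/2048
val(BRRBRRRRBBRBR) = { 0; 1/4; 33/128; 67/256; 269/1024 | 539/2048; 135/512; 17/64; 9/32; 5/16; 3/8; 1/2; 1 } => 1077/4096
val(BRRBRRRRBBRBRR) = { 0; 1/4; 33/128; 67/256; 269/1024 | 1077/4096; 539/2048; 135/512; 17/64; 9/32; 5/16; 3/8; 1/2; 1 } => 2153/8192
val(BRRBRRRRBBRBRRB) = { 0; 1/4; 33/128; 67/256; 269/1024; 2153/8192 | 1077/4096; 539/2048; 135/512; 17/64; 9/32; 5/16; 3/8; 1/2; 1 } => 4307/16384

4307/16384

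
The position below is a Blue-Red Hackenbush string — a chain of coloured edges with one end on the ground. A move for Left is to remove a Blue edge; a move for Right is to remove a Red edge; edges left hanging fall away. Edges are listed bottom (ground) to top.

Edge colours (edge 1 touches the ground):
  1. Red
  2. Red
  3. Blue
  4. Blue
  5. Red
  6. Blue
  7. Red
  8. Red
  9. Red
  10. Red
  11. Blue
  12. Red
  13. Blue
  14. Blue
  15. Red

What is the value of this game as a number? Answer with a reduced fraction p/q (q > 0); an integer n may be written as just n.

Build v(s[:k]) for k = 1..15, string s = Red Red Blue Blue Red Blue Red Red Red Red Blue Red Blue Blue Red.
edge 1 of 15 (Red): { (no moves) | 0 } gives -1
edge 2 of 15 (Red): { (no moves) | -1,0 } gives -2
edge 3 of 15 (Blue): { -2 | -1,0 } gives -3/2
edge 4 of 15 (Blue): { -2,-3/2 | -1,0 } gives -5/4
edge 5 of 15 (Red): { -2,-3/2 | -5/4,-1,0 } gives -11/8
edge 6 of 15 (Blue): { -2,-3/2,-11/8 | -5/4,-1,0 } gives -21/16
edge 7 of 15 (Red): { -2,-3/2,-11/8 | -21/16,-5/4,-1,0 } gives -43/32
edge 8 of 15 (Red): { -2,-3/2,-11/8 | -43/32,-21/16,-5/4,-1,0 } gives -87/64
edge 9 of 15 (Red): { -2,-3/2,-11/8 | -87/64,-43/32,-21/16,-5/4,-1,0 } gives -175/128
edge 10 of 15 (Red): { -2,-3/2,-11/8 | -175/128,-87/64,-43/32,-21/16,-5/4,-1,0 } gives -351/256
edge 11 of 15 (Blue): { -2,-3/2,-11/8,-351/256 | -175/128,-87/64,-43/32,-21/16,-5/4,-1,0 } gives -701/512
edge 12 of 15 (Red): { -2,-3/2,-11/8,-351/256 | -701/512,-175/128,-87/64,-43/32,-21/16,-5/4,-1,0 } gives -1403/1024
edge 13 of 15 (Blue): { -2,-3/2,-11/8,-351/256,-1403/1024 | -701/512,-175/128,-87/64,-43/32,-21/16,-5/4,-1,0 } gives -2805/2048
edge 14 of 15 (Blue): { -2,-3/2,-11/8,-351/256,-1403/1024,-2805/2048 | -701/512,-175/128,-87/64,-43/32,-21/16,-5/4,-1,0 } gives -5609/4096
edge 15 of 15 (Red): { -2,-3/2,-11/8,-351/256,-1403/1024,-2805/2048 | -5609/4096,-701/512,-175/128,-87/64,-43/32,-21/16,-5/4,-1,0 } gives -11219/8192

-11219/8192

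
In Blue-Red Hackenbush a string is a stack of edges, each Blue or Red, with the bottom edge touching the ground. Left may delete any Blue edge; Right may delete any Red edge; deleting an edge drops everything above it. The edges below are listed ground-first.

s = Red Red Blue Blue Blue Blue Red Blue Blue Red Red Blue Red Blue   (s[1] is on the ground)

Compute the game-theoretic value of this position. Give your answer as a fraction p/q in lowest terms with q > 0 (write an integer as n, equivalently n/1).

value(R) = { (no moves) | 0 } => -1
value(RR) = { (no moves) | -1; 0 } => -2
value(RRB) = { -2 | -1; 0 } => -3/2
value(RRBB) = { -2; -3/2 | -1; 0 } => -5/4
value(RRBBB) = { -2; -3/2; -5/4 | -1; 0 } => -9/8
value(RRBBBB) = { -2; -3/2; -5/4; -9/8 | -1; 0 } => -17/16
value(RRBBBBR) = { -2; -3/2; -5/4; -9/8 | -17/16; -1; 0 } => -35/32
value(RRBBBBRB) = { -2; -3/2; -5/4; -9/8; -35/32 | -17/16; -1; 0 } => -69/64
value(RRBBBBRBB) = { -2; -3/2; -5/4; -9/8; -35/32; -69/64 | -17/16; -1; 0 } => -137/128
value(RRBBBBRBBR) = { -2; -3/2; -5/4; -9/8; -35/32; -69/64 | -137/128; -17/16; -1; 0 } => -275/256
value(RRBBBBRBBRR) = { -2; -3/2; -5/4; -9/8; -35/32; -69/64 | -275/256; -137/128; -17/16; -1; 0 } => -551/512
value(RRBBBBRBBRRB) = { -2; -3/2; -5/4; -9/8; -35/32; -69/64; -551/512 | -275/256; -137/128; -17/16; -1; 0 } => -1101/1024
value(RRBBBBRBBRRBR) = { -2; -3/2; -5/4; -9/8; -35/32; -69/64; -551/512 | -1101/1024; -275/256; -137/128; -17/16; -1; 0 } => -2203/2048
value(RRBBBBRBBRRBRB) = { -2; -3/2; -5/4; -9/8; -35/32; -69/64; -551/512; -2203/2048 | -1101/1024; -275/256; -137/128; -17/16; -1; 0 } => -4405/4096

-4405/4096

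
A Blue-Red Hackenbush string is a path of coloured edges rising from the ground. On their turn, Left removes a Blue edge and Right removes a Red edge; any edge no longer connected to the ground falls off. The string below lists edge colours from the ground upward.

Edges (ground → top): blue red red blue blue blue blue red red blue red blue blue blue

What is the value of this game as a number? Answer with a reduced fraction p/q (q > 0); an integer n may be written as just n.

3887/8192

b: Left { 0 }, Right { ∅ } gives simplest 1
br: Left { 0 }, Right { 1 } gives simplest 1/2
brr: Left { 0 }, Right { 1/2 1 } gives simplest 1/4
brrb: Left { 0 1/4 }, Right { 1/2 1 } gives simplest 3/8
brrbb: Left { 0 1/4 3/8 }, Right { 1/2 1 } gives simplest 7/16
brrbbb: Left { 0 1/4 3/8 7/16 }, Right { 1/2 1 } gives simplest 15/32
brrbbbb: Left { 0 1/4 3/8 7/16 15/32 }, Right { 1/2 1 } gives simplest 31/64
brrbbbbr: Left { 0 1/4 3/8 7/16 15/32 }, Right { 31/64 1/2 1 } gives simplest 61/128
brrbbbbrr: Left { 0 1/4 3/8 7/16 15/32 }, Right { 61/128 31/64 1/2 1 } gives simplest 121/256
brrbbbbrrb: Left { 0 1/4 3/8 7/16 15/32 121/256 }, Right { 61/128 31/64 1/2 1 } gives simplest 243/512
brrbbbbrrbr: Left { 0 1/4 3/8 7/16 15/32 121/256 }, Right { 243/512 61/128 31/64 1/2 1 } gives simplest 485/1024
brrbbbbrrbrb: Left { 0 1/4 3/8 7/16 15/32 121/256 485/1024 }, Right { 243/512 61/128 31/64 1/2 1 } gives simplest 971/2048
brrbbbbrrbrbb: Left { 0 1/4 3/8 7/16 15/32 121/256 485/1024 971/2048 }, Right { 243/512 61/128 31/64 1/2 1 } gives simplest 1943/4096
brrbbbbrrbrbbb: Left { 0 1/4 3/8 7/16 15/32 121/256 485/1024 971/2048 1943/4096 }, Right { 243/512 61/128 31/64 1/2 1 } gives simplest 3887/8192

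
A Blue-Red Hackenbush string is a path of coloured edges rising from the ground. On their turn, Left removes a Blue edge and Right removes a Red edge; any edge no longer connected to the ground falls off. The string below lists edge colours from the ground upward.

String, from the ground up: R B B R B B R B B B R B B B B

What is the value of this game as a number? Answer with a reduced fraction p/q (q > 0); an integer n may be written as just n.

Build value(s[:k]) for k = 1..15, string s = R B B R B B R B B B R B B B B.
edge 1 of 15 (R): { ∅ | 0 } gives -1
edge 2 of 15 (B): { -1 | 0 } gives -1/2
edge 3 of 15 (B): { -1,-1/2 | 0 } gives -1/4
edge 4 of 15 (R): { -1,-1/2 | -1/4,0 } gives -3/8
edge 5 of 15 (B): { -1,-1/2,-3/8 | -1/4,0 } gives -5/16
edge 6 of 15 (B): { -1,-1/2,-3/8,-5/16 | -1/4,0 } gives -9/32
edge 7 of 15 (R): { -1,-1/2,-3/8,-5/16 | -9/32,-1/4,0 } gives -19/64
edge 8 of 15 (B): { -1,-1/2,-3/8,-5/16,-19/64 | -9/32,-1/4,0 } gives -37/128
edge 9 of 15 (B): { -1,-1/2,-3/8,-5/16,-19/64,-37/128 | -9/32,-1/4,0 } gives -73/256
edge 10 of 15 (B): { -1,-1/2,-3/8,-5/16,-19/64,-37/128,-73/256 | -9/32,-1/4,0 } gives -145/512
edge 11 of 15 (R): { -1,-1/2,-3/8,-5/16,-19/64,-37/128,-73/256 | -145/512,-9/32,-1/4,0 } gives -291/1024
edge 12 of 15 (B): { -1,-1/2,-3/8,-5/16,-19/64,-37/128,-73/256,-291/1024 | -145/512,-9/32,-1/4,0 } gives -581/2048
edge 13 of 15 (B): { -1,-1/2,-3/8,-5/16,-19/64,-37/128,-73/256,-291/1024,-581/2048 | -145/512,-9/32,-1/4,0 } gives -1161/4096
edge 14 of 15 (B): { -1,-1/2,-3/8,-5/16,-19/64,-37/128,-73/256,-291/1024,-581/2048,-1161/4096 | -145/512,-9/32,-1/4,0 } gives -2321/8192
edge 15 of 15 (B): { -1,-1/2,-3/8,-5/16,-19/64,-37/128,-73/256,-291/1024,-581/2048,-1161/4096,-2321/8192 | -145/512,-9/32,-1/4,0 } gives -4641/16384

-4641/16384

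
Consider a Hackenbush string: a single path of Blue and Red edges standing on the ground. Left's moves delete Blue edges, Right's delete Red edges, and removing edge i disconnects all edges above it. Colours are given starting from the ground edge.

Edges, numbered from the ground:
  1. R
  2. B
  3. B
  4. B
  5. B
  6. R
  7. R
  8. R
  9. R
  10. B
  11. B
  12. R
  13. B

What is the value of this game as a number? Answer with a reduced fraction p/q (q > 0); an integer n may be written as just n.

Recurse on prefixes of the 13-edge string R B B B B R R R R B B R B:
edge 1 of 13 (R): {  | 0 } ⇒ -1
edge 2 of 13 (B): { -1 | 0 } ⇒ -1/2
edge 3 of 13 (B): { -1, -1/2 | 0 } ⇒ -1/4
edge 4 of 13 (B): { -1, -1/2, -1/4 | 0 } ⇒ -1/8
edge 5 of 13 (B): { -1, -1/2, -1/4, -1/8 | 0 } ⇒ -1/16
edge 6 of 13 (R): { -1, -1/2, -1/4, -1/8 | -1/16, 0 } ⇒ -3/32
edge 7 of 13 (R): { -1, -1/2, -1/4, -1/8 | -3/32, -1/16, 0 } ⇒ -7/64
edge 8 of 13 (R): { -1, -1/2, -1/4, -1/8 | -7/64, -3/32, -1/16, 0 } ⇒ -15/128
edge 9 of 13 (R): { -1, -1/2, -1/4, -1/8 | -15/128, -7/64, -3/32, -1/16, 0 } ⇒ -31/256
edge 10 of 13 (B): { -1, -1/2, -1/4, -1/8, -31/256 | -15/128, -7/64, -3/32, -1/16, 0 } ⇒ -61/512
edge 11 of 13 (B): { -1, -1/2, -1/4, -1/8, -31/256, -61/512 | -15/128, -7/64, -3/32, -1/16, 0 } ⇒ -121/1024
edge 12 of 13 (R): { -1, -1/2, -1/4, -1/8, -31/256, -61/512 | -121/1024, -15/128, -7/64, -3/32, -1/16, 0 } ⇒ -243/2048
edge 13 of 13 (B): { -1, -1/2, -1/4, -1/8, -31/256, -61/512, -243/2048 | -121/1024, -15/128, -7/64, -3/32, -1/16, 0 } ⇒ -485/4096

-485/4096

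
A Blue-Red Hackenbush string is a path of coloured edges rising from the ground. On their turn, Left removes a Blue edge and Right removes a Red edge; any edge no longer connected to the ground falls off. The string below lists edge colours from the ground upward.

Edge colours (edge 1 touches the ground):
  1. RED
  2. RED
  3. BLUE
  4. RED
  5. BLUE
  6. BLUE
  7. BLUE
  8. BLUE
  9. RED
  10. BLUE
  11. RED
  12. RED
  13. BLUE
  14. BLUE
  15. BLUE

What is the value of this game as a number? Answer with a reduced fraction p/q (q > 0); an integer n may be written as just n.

-12465/8192

Build g(s[:k]) for k = 1..15, string s = RED RED BLUE RED BLUE BLUE BLUE BLUE RED BLUE RED RED BLUE BLUE BLUE.
edge 1 of 15 (RED): { — | 0 } => -1
edge 2 of 15 (RED): { — | -1 0 } => -2
edge 3 of 15 (BLUE): { -2 | -1 0 } => -3/2
edge 4 of 15 (RED): { -2 | -3/2 -1 0 } => -7/4
edge 5 of 15 (BLUE): { -2 -7/4 | -3/2 -1 0 } => -13/8
edge 6 of 15 (BLUE): { -2 -7/4 -13/8 | -3/2 -1 0 } => -25/16
edge 7 of 15 (BLUE): { -2 -7/4 -13/8 -25/16 | -3/2 -1 0 } => -49/32
edge 8 of 15 (BLUE): { -2 -7/4 -13/8 -25/16 -49/32 | -3/2 -1 0 } => -97/64
edge 9 of 15 (RED): { -2 -7/4 -13/8 -25/16 -49/32 | -97/64 -3/2 -1 0 } => -195/128
edge 10 of 15 (BLUE): { -2 -7/4 -13/8 -25/16 -49/32 -195/128 | -97/64 -3/2 -1 0 } => -389/256
edge 11 of 15 (RED): { -2 -7/4 -13/8 -25/16 -49/32 -195/128 | -389/256 -97/64 -3/2 -1 0 } => -779/512
edge 12 of 15 (RED): { -2 -7/4 -13/8 -25/16 -49/32 -195/128 | -779/512 -389/256 -97/64 -3/2 -1 0 } => -1559/1024
edge 13 of 15 (BLUE): { -2 -7/4 -13/8 -25/16 -49/32 -195/128 -1559/1024 | -779/512 -389/256 -97/64 -3/2 -1 0 } => -3117/2048
edge 14 of 15 (BLUE): { -2 -7/4 -13/8 -25/16 -49/32 -195/128 -1559/1024 -3117/2048 | -779/512 -389/256 -97/64 -3/2 -1 0 } => -6233/4096
edge 15 of 15 (BLUE): { -2 -7/4 -13/8 -25/16 -49/32 -195/128 -1559/1024 -3117/2048 -6233/4096 | -779/512 -389/256 -97/64 -3/2 -1 0 } => -12465/8192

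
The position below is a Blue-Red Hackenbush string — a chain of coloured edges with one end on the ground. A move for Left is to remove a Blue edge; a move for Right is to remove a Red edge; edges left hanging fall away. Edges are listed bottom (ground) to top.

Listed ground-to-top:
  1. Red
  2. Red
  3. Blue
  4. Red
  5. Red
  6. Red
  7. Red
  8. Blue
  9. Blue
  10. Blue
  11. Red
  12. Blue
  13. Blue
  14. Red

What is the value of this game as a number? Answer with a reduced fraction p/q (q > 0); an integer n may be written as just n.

-7955/4096

val(R) = {  | 0 } = -1
val(RR) = {  | -1, 0 } = -2
val(RRB) = { -2 | -1, 0 } = -3/2
val(RRBR) = { -2 | -3/2, -1, 0 } = -7/4
val(RRBRR) = { -2 | -7/4, -3/2, -1, 0 } = -15/8
val(RRBRRR) = { -2 | -15/8, -7/4, -3/2, -1, 0 } = -31/16
val(RRBRRRR) = { -2 | -31/16, -15/8, -7/4, -3/2, -1, 0 } = -63/32
val(RRBRRRRB) = { -2, -63/32 | -31/16, -15/8, -7/4, -3/2, -1, 0 } = -125/64
val(RRBRRRRBB) = { -2, -63/32, -125/64 | -31/16, -15/8, -7/4, -3/2, -1, 0 } = -249/128
val(RRBRRRRBBB) = { -2, -63/32, -125/64, -249/128 | -31/16, -15/8, -7/4, -3/2, -1, 0 } = -497/256
val(RRBRRRRBBBR) = { -2, -63/32, -125/64, -249/128 | -497/256, -31/16, -15/8, -7/4, -3/2, -1, 0 } = -995/512
val(RRBRRRRBBBRB) = { -2, -63/32, -125/64, -249/128, -995/512 | -497/256, -31/16, -15/8, -7/4, -3/2, -1, 0 } = -1989/1024
val(RRBRRRRBBBRBB) = { -2, -63/32, -125/64, -249/128, -995/512, -1989/1024 | -497/256, -31/16, -15/8, -7/4, -3/2, -1, 0 } = -3977/2048
val(RRBRRRRBBBRBBR) = { -2, -63/32, -125/64, -249/128, -995/512, -1989/1024 | -3977/2048, -497/256, -31/16, -15/8, -7/4, -3/2, -1, 0 } = -7955/4096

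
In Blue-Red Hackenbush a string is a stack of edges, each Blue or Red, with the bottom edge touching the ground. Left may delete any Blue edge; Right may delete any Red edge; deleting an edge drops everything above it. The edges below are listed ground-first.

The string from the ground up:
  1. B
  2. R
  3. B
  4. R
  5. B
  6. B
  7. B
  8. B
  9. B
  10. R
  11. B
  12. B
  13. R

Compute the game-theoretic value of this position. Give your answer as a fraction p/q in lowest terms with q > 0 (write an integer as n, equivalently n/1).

3053/4096

Recurse on prefixes of the 13-edge string B R B R B B B B B R B B R:
B: Left { 0 }, Right { — } gives simplest 1
BR: Left { 0 }, Right { 1 } gives simplest 1/2
BRB: Left { 0,1/2 }, Right { 1 } gives simplest 3/4
BRBR: Left { 0,1/2 }, Right { 3/4,1 } gives simplest 5/8
BRBRB: Left { 0,1/2,5/8 }, Right { 3/4,1 } gives simplest 11/16
BRBRBB: Left { 0,1/2,5/8,11/16 }, Right { 3/4,1 } gives simplest 23/32
BRBRBBB: Left { 0,1/2,5/8,11/16,23/32 }, Right { 3/4,1 } gives simplest 47/64
BRBRBBBB: Left { 0,1/2,5/8,11/16,23/32,47/64 }, Right { 3/4,1 } gives simplest 95/128
BRBRBBBBB: Left { 0,1/2,5/8,11/16,23/32,47/64,95/128 }, Right { 3/4,1 } gives simplest 191/256
BRBRBBBBBR: Left { 0,1/2,5/8,11/16,23/32,47/64,95/128 }, Right { 191/256,3/4,1 } gives simplest 381/512
BRBRBBBBBRB: Left { 0,1/2,5/8,11/16,23/32,47/64,95/128,381/512 }, Right { 191/256,3/4,1 } gives simplest 763/1024
BRBRBBBBBRBB: Left { 0,1/2,5/8,11/16,23/32,47/64,95/128,381/512,763/1024 }, Right { 191/256,3/4,1 } gives simplest 1527/2048
BRBRBBBBBRBBR: Left { 0,1/2,5/8,11/16,23/32,47/64,95/128,381/512,763/1024 }, Right { 1527/2048,191/256,3/4,1 } gives simplest 3053/4096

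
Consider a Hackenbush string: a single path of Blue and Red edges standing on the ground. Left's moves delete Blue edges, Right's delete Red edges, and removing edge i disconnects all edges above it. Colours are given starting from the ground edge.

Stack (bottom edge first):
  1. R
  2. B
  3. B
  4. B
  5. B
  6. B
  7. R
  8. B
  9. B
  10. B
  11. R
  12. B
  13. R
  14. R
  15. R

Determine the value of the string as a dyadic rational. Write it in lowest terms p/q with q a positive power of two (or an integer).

-559/16384

Prefix values for R B B B B B R B B B R B R R R via {L|R} + simplicity:
R: Left { · }, Right { 0 } so simplest -1
RB: Left { -1 }, Right { 0 } so simplest -1/2
RBB: Left { -1, -1/2 }, Right { 0 } so simplest -1/4
RBBB: Left { -1, -1/2, -1/4 }, Right { 0 } so simplest -1/8
RBBBB: Left { -1, -1/2, -1/4, -1/8 }, Right { 0 } so simplest -1/16
RBBBBB: Left { -1, -1/2, -1/4, -1/8, -1/16 }, Right { 0 } so simplest -1/32
RBBBBBR: Left { -1, -1/2, -1/4, -1/8, -1/16 }, Right { -1/32, 0 } so simplest -3/64
RBBBBBRB: Left { -1, -1/2, -1/4, -1/8, -1/16, -3/64 }, Right { -1/32, 0 } so simplest -5/128
RBBBBBRBB: Left { -1, -1/2, -1/4, -1/8, -1/16, -3/64, -5/128 }, Right { -1/32, 0 } so simplest -9/256
RBBBBBRBBB: Left { -1, -1/2, -1/4, -1/8, -1/16, -3/64, -5/128, -9/256 }, Right { -1/32, 0 } so simplest -17/512
RBBBBBRBBBR: Left { -1, -1/2, -1/4, -1/8, -1/16, -3/64, -5/128, -9/256 }, Right { -17/512, -1/32, 0 } so simplest -35/1024
RBBBBBRBBBRB: Left { -1, -1/2, -1/4, -1/8, -1/16, -3/64, -5/128, -9/256, -35/1024 }, Right { -17/512, -1/32, 0 } so simplest -69/2048
RBBBBBRBBBRBR: Left { -1, -1/2, -1/4, -1/8, -1/16, -3/64, -5/128, -9/256, -35/1024 }, Right { -69/2048, -17/512, -1/32, 0 } so simplest -139/4096
RBBBBBRBBBRBRR: Left { -1, -1/2, -1/4, -1/8, -1/16, -3/64, -5/128, -9/256, -35/1024 }, Right { -139/4096, -69/2048, -17/512, -1/32, 0 } so simplest -279/8192
RBBBBBRBBBRBRRR: Left { -1, -1/2, -1/4, -1/8, -1/16, -3/64, -5/128, -9/256, -35/1024 }, Right { -279/8192, -139/4096, -69/2048, -17/512, -1/32, 0 } so simplest -559/16384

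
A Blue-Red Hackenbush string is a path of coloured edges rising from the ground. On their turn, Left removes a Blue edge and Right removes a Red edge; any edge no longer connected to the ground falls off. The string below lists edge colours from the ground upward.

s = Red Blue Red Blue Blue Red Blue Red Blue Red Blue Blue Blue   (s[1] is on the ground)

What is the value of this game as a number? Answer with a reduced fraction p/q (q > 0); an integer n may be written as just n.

Recurse on prefixes of the 13-edge string Red Blue Red Blue Blue Red Blue Red Blue Red Blue Blue Blue:
R: Left { ∅ }, Right { 0 } => simplest -1
RB: Left { -1 }, Right { 0 } => simplest -1/2
RBR: Left { -1 }, Right { -1/2, 0 } => simplest -3/4
RBRB: Left { -1, -3/4 }, Right { -1/2, 0 } => simplest -5/8
RBRBB: Left { -1, -3/4, -5/8 }, Right { -1/2, 0 } => simplest -9/16
RBRBBR: Left { -1, -3/4, -5/8 }, Right { -9/16, -1/2, 0 } => simplest -19/32
RBRBBRB: Left { -1, -3/4, -5/8, -19/32 }, Right { -9/16, -1/2, 0 } => simplest -37/64
RBRBBRBR: Left { -1, -3/4, -5/8, -19/32 }, Right { -37/64, -9/16, -1/2, 0 } => simplest -75/128
RBRBBRBRB: Left { -1, -3/4, -5/8, -19/32, -75/128 }, Right { -37/64, -9/16, -1/2, 0 } => simplest -149/256
RBRBBRBRBR: Left { -1, -3/4, -5/8, -19/32, -75/128 }, Right { -149/256, -37/64, -9/16, -1/2, 0 } => simplest -299/512
RBRBBRBRBRB: Left { -1, -3/4, -5/8, -19/32, -75/128, -299/512 }, Right { -149/256, -37/64, -9/16, -1/2, 0 } => simplest -597/1024
RBRBBRBRBRBB: Left { -1, -3/4, -5/8, -19/32, -75/128, -299/512, -597/1024 }, Right { -149/256, -37/64, -9/16, -1/2, 0 } => simplest -1193/2048
RBRBBRBRBRBBB: Left { -1, -3/4, -5/8, -19/32, -75/128, -299/512, -597/1024, -1193/2048 }, Right { -149/256, -37/64, -9/16, -1/2, 0 } => simplest -2385/4096

-2385/4096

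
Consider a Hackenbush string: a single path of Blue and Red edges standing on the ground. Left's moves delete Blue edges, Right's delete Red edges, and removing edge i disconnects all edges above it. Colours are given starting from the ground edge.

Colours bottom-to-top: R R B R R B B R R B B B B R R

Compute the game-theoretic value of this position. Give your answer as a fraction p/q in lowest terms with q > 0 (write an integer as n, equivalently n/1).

Prefix values for R R B R R B B R R B B B B R R via {L|R} + simplicity:
1 of 15 · R · max L −∞ · min R 0 gives -1
2 of 15 · RR · max L −∞ · min R -1 gives -2
3 of 15 · RRB · max L -2 · min R -1 gives -3/2
4 of 15 · RRBR · max L -2 · min R -3/2 gives -7/4
5 of 15 · RRBRR · max L -2 · min R -7/4 gives -15/8
6 of 15 · RRBRRB · max L -15/8 · min R -7/4 gives -29/16
7 of 15 · RRBRRBB · max L -29/16 · min R -7/4 gives -57/32
8 of 15 · RRBRRBBR · max L -29/16 · min R -57/32 gives -115/64
9 of 15 · RRBRRBBRR · max L -29/16 · min R -115/64 gives -231/128
10 of 15 · RRBRRBBRRB · max L -231/128 · min R -115/64 gives -461/256
11 of 15 · RRBRRBBRRBB · max L -461/256 · min R -115/64 gives -921/512
12 of 15 · RRBRRBBRRBBB · max L -921/512 · min R -115/64 gives -1841/1024
13 of 15 · RRBRRBBRRBBBB · max L -1841/1024 · min R -115/64 gives -3681/2048
14 of 15 · RRBRRBBRRBBBBR · max L -1841/1024 · min R -3681/2048 gives -7363/4096
15 of 15 · RRBRRBBRRBBBBRR · max L -1841/1024 · min R -7363/4096 gives -14727/8192

-14727/8192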